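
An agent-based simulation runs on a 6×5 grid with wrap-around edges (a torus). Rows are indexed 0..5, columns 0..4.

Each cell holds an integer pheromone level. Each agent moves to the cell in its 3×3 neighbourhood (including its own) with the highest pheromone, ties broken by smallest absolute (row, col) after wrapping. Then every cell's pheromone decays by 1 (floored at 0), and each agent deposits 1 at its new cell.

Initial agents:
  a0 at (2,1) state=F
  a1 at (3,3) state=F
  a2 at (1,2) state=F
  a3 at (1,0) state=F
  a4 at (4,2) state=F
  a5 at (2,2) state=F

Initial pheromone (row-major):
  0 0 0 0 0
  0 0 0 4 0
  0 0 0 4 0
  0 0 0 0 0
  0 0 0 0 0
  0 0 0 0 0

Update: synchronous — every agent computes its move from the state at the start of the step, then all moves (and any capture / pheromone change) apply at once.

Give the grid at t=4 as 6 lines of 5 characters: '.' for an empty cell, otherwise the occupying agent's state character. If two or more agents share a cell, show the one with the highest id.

t=1: a0@(1,0) a1@(2,3) a2@(1,3) a3@(0,0) a4@(3,1) a5@(1,3) | pheromone: 1 0 0 0 0 / 1 0 0 5 0 / 0 0 0 4 0 / 0 1 0 0 0 / 0 0 0 0 0 / 0 0 0 0 0
t=2: a0@(0,0) a1@(1,3) a2@(1,3) a3@(0,0) a4@(3,1) a5@(1,3) | pheromone: 2 0 0 0 0 / 0 0 0 7 0 / 0 0 0 3 0 / 0 1 0 0 0 / 0 0 0 0 0 / 0 0 0 0 0
t=3: a0@(0,0) a1@(1,3) a2@(1,3) a3@(0,0) a4@(3,1) a5@(1,3) | pheromone: 3 0 0 0 0 / 0 0 0 9 0 / 0 0 0 2 0 / 0 1 0 0 0 / 0 0 0 0 0 / 0 0 0 0 0
t=4: a0@(0,0) a1@(1,3) a2@(1,3) a3@(0,0) a4@(3,1) a5@(1,3) | pheromone: 4 0 0 0 0 / 0 0 0 11 0 / 0 0 0 1 0 / 0 1 0 0 0 / 0 0 0 0 0 / 0 0 0 0 0

F....
...F.
.....
.F...
.....
.....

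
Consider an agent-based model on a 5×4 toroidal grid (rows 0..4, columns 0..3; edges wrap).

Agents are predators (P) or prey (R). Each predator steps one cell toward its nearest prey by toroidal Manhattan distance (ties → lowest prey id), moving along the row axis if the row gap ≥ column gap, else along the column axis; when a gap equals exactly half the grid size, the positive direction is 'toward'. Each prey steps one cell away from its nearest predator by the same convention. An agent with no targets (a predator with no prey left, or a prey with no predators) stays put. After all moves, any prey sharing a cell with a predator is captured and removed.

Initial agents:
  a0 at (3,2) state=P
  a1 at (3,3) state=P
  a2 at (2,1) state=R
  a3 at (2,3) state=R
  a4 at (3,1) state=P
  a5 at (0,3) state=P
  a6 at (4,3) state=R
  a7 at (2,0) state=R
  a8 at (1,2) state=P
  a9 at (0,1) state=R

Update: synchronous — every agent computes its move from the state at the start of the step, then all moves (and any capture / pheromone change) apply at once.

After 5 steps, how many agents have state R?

2

t=1: a0@(2,2):P a1@(2,3):P a2@(1,1):R a3@(1,3):R a4@(2,1):P a5@(4,3):P a6@(0,3):R a7@(1,0):R a8@(2,2):P a9@(1,1):R
t=2: a0@(1,2):P a1@(1,3):P a2@(0,1):R a4@(1,1):P a5@(0,3):P a7@(0,0):R a8@(1,2):P a9@(0,1):R
t=3: a0@(0,2):P a1@(0,3):P a2@(4,1):R a4@(0,1):P a5@(0,0):P a8@(0,2):P a9@(4,1):R
t=4: a0@(4,2):P a1@(0,0):P a2@(3,1):R a4@(4,1):P a5@(4,0):P a8@(4,2):P a9@(3,1):R
t=5: a0@(3,2):P a1@(4,0):P a2@(2,1):R a4@(3,1):P a5@(3,0):P a8@(3,2):P a9@(2,1):R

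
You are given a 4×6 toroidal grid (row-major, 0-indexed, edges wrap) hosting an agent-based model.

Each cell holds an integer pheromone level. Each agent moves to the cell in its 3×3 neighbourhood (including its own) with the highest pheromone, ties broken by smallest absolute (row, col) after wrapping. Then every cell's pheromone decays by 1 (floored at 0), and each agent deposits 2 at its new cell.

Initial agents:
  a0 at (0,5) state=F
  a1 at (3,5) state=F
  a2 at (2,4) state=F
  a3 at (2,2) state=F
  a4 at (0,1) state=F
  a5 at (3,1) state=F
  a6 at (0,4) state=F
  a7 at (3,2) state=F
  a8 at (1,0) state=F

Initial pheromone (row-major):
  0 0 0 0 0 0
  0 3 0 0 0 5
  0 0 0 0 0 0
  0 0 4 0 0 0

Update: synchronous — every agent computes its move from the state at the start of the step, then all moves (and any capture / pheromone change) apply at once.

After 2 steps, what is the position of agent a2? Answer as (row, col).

t=1: a0@(1,5) a1@(0,0) a2@(1,5) a3@(3,2) a4@(3,2) a5@(3,2) a6@(1,5) a7@(3,2) a8@(1,5) | pheromone: 2 0 0 0 0 0 / 0 2 0 0 0 12 / 0 0 0 0 0 0 / 0 0 11 0 0 0
t=2: a0@(1,5) a1@(1,5) a2@(1,5) a3@(3,2) a4@(3,2) a5@(3,2) a6@(1,5) a7@(3,2) a8@(1,5) | pheromone: 1 0 0 0 0 0 / 0 1 0 0 0 21 / 0 0 0 0 0 0 / 0 0 18 0 0 0

(1, 5)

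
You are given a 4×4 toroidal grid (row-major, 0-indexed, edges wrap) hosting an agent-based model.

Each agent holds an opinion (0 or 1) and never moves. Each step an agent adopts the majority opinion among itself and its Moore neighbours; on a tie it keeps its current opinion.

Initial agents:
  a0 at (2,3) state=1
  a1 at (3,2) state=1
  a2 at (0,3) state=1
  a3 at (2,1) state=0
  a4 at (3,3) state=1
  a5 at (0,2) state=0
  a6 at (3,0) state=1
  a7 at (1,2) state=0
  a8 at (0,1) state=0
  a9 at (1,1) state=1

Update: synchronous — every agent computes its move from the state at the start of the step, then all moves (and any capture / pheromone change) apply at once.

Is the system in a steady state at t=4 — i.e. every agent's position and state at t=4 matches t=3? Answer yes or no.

t=1: a0@(2,3):1 a1@(3,2):1 a2@(0,3):1 a3@(2,1):1 a4@(3,3):1 a5@(0,2):1 a6@(3,0):1 a7@(1,2):0 a8@(0,1):0 a9@(1,1):0
t=2: a0@(2,3):1 a1@(3,2):1 a2@(0,3):1 a3@(2,1):1 a4@(3,3):1 a5@(0,2):1 a6@(3,0):1 a7@(1,2):1 a8@(0,1):0 a9@(1,1):0
t=3: a0@(2,3):1 a1@(3,2):1 a2@(0,3):1 a3@(2,1):1 a4@(3,3):1 a5@(0,2):1 a6@(3,0):1 a7@(1,2):1 a8@(0,1):1 a9@(1,1):1
t=4: (unchanged — steady state)

yes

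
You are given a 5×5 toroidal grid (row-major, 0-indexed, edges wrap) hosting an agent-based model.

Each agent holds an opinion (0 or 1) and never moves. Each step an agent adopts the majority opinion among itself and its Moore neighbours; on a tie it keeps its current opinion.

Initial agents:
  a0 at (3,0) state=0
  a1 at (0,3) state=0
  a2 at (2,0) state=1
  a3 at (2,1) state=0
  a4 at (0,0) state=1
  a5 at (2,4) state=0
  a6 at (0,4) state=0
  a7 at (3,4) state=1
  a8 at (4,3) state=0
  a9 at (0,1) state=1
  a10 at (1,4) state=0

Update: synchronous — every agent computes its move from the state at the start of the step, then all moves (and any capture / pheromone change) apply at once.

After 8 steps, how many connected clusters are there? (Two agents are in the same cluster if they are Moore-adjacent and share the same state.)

t=1: a0@(3,0):0 a1@(0,3):0 a2@(2,0):0 a3@(2,1):0 a4@(0,0):1 a5@(2,4):0 a6@(0,4):0 a7@(3,4):0 a8@(4,3):0 a9@(0,1):1 a10@(1,4):0
t=2: (unchanged — steady state)

2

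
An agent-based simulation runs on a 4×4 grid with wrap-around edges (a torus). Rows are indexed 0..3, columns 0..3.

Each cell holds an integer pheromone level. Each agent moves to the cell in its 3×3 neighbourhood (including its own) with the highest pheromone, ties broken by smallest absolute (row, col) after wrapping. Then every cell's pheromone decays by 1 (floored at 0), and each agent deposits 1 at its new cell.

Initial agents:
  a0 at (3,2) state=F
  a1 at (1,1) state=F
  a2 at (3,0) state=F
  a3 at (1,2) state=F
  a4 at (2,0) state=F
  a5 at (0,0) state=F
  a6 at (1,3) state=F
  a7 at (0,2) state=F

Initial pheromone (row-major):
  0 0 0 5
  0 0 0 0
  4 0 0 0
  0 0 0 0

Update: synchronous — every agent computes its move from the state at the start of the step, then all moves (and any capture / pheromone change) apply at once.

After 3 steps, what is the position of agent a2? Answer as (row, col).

t=1: a0@(0,3) a1@(2,0) a2@(0,3) a3@(0,3) a4@(2,0) a5@(0,3) a6@(0,3) a7@(0,3) | pheromone: 0 0 0 10 / 0 0 0 0 / 5 0 0 0 / 0 0 0 0
t=2: a0@(0,3) a1@(2,0) a2@(0,3) a3@(0,3) a4@(2,0) a5@(0,3) a6@(0,3) a7@(0,3) | pheromone: 0 0 0 15 / 0 0 0 0 / 6 0 0 0 / 0 0 0 0
t=3: a0@(0,3) a1@(2,0) a2@(0,3) a3@(0,3) a4@(2,0) a5@(0,3) a6@(0,3) a7@(0,3) | pheromone: 0 0 0 20 / 0 0 0 0 / 7 0 0 0 / 0 0 0 0

(0, 3)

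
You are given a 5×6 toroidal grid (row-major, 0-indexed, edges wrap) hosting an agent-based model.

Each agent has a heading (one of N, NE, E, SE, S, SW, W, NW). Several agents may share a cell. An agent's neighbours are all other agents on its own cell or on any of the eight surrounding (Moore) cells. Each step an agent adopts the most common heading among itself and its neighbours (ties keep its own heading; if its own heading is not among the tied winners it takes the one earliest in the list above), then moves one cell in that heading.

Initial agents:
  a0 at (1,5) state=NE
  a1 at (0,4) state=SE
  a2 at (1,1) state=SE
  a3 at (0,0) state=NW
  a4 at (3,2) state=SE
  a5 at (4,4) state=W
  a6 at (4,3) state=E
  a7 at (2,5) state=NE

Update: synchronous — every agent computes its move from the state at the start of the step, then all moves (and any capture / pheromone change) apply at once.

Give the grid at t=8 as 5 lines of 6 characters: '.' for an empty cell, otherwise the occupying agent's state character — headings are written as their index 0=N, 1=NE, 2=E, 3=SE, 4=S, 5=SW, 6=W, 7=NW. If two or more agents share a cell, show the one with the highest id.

......
....3.
.....3
31..3.
.1.3..

t=1: a0@(0,0):NE a1@(1,5):SE a2@(2,2):SE a3@(4,5):NW a4@(4,3):SE a5@(4,3):W a6@(0,4):SE a7@(1,0):NE
t=2: a0@(4,1):NE a1@(2,0):SE a2@(3,3):SE a3@(3,4):NW a4@(0,4):SE a5@(0,4):SE a6@(1,5):SE a7@(0,1):NE
t=3: a0@(3,2):NE a1@(3,1):SE a2@(4,4):SE a3@(2,3):NW a4@(1,5):SE a5@(1,5):SE a6@(2,0):SE a7@(4,2):NE
t=4: a0@(2,3):NE a1@(4,2):SE a2@(0,5):SE a3@(1,2):NW a4@(2,0):SE a5@(2,0):SE a6@(3,1):SE a7@(3,3):NE
t=5: a0@(1,4):NE a1@(0,3):SE a2@(1,0):SE a3@(0,1):NW a4@(3,1):SE a5@(3,1):SE a6@(4,2):SE a7@(2,4):NE
t=6: a0@(0,5):NE a1@(1,4):SE a2@(2,1):SE a3@(1,2):SE a4@(4,2):SE a5@(4,2):SE a6@(0,3):SE a7@(1,5):NE
t=7: a0@(4,0):NE a1@(2,5):SE a2@(3,2):SE a3@(2,3):SE a4@(0,3):SE a5@(0,3):SE a6@(1,4):SE a7@(0,0):NE
t=8: a0@(3,1):NE a1@(3,0):SE a2@(4,3):SE a3@(3,4):SE a4@(1,4):SE a5@(1,4):SE a6@(2,5):SE a7@(4,1):NE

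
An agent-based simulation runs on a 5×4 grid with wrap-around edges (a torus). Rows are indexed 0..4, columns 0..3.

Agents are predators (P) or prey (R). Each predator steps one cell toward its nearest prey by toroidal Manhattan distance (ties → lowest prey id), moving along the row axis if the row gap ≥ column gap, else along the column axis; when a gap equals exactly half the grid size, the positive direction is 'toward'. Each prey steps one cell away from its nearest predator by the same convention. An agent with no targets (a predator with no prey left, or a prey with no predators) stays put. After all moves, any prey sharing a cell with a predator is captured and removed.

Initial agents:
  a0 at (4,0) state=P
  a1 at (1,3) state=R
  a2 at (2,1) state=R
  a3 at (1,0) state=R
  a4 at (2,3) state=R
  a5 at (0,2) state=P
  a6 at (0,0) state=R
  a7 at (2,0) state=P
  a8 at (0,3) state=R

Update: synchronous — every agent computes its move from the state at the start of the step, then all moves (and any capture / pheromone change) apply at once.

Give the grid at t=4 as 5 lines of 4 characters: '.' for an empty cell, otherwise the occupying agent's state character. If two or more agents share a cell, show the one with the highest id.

...R
....
....
P..P
R..R

t=1: a0@(0,0):P a1@(2,3):R a2@(2,2):R a4@(2,2):R a5@(0,3):P a6@(1,0):R a7@(2,1):P
t=2: a0@(1,0):P a1@(3,3):R a2@(2,3):R a4@(2,3):R a5@(1,3):P a6@(2,0):R a7@(2,2):P
t=3: a0@(2,0):P a1@(4,3):R a2@(3,3):R a4@(3,3):R a5@(2,3):P a6@(3,0):R a7@(2,3):P
t=4: a0@(3,0):P a1@(0,3):R a2@(4,3):R a4@(4,3):R a5@(3,3):P a6@(4,0):R a7@(3,3):P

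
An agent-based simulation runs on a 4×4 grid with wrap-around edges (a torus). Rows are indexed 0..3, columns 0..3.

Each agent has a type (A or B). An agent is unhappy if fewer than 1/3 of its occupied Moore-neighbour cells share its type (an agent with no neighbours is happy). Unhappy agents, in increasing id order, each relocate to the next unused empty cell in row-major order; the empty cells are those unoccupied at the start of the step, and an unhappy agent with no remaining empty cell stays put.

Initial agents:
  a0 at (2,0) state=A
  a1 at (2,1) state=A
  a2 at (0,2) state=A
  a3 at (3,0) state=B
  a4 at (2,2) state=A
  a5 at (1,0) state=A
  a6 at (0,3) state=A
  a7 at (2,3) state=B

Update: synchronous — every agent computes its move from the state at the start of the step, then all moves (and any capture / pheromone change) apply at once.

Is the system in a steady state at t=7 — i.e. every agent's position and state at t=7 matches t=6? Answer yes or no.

t=1: a0@(2,0):A a1@(2,1):A a2@(0,2):A a3@(0,0):B a4@(2,2):A a5@(1,0):A a6@(0,3):A a7@(0,1):B
t=2: (unchanged — steady state)

yes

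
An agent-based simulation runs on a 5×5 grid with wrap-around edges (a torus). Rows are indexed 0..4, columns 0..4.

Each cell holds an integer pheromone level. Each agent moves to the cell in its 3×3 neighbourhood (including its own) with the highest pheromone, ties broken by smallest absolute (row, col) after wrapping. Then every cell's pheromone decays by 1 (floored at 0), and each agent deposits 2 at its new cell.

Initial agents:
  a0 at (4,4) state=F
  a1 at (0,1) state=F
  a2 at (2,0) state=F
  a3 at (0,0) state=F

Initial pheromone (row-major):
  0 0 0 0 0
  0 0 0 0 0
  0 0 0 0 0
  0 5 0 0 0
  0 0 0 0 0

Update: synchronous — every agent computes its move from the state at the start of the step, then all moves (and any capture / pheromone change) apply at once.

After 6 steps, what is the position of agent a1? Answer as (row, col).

t=1: a0@(0,0) a1@(0,0) a2@(3,1) a3@(0,0) | pheromone: 6 0 0 0 0 / 0 0 0 0 0 / 0 0 0 0 0 / 0 6 0 0 0 / 0 0 0 0 0
t=2: a0@(0,0) a1@(0,0) a2@(3,1) a3@(0,0) | pheromone: 11 0 0 0 0 / 0 0 0 0 0 / 0 0 0 0 0 / 0 7 0 0 0 / 0 0 0 0 0
t=3: a0@(0,0) a1@(0,0) a2@(3,1) a3@(0,0) | pheromone: 16 0 0 0 0 / 0 0 0 0 0 / 0 0 0 0 0 / 0 8 0 0 0 / 0 0 0 0 0
t=4: a0@(0,0) a1@(0,0) a2@(3,1) a3@(0,0) | pheromone: 21 0 0 0 0 / 0 0 0 0 0 / 0 0 0 0 0 / 0 9 0 0 0 / 0 0 0 0 0
t=5: a0@(0,0) a1@(0,0) a2@(3,1) a3@(0,0) | pheromone: 26 0 0 0 0 / 0 0 0 0 0 / 0 0 0 0 0 / 0 10 0 0 0 / 0 0 0 0 0
t=6: a0@(0,0) a1@(0,0) a2@(3,1) a3@(0,0) | pheromone: 31 0 0 0 0 / 0 0 0 0 0 / 0 0 0 0 0 / 0 11 0 0 0 / 0 0 0 0 0

(0, 0)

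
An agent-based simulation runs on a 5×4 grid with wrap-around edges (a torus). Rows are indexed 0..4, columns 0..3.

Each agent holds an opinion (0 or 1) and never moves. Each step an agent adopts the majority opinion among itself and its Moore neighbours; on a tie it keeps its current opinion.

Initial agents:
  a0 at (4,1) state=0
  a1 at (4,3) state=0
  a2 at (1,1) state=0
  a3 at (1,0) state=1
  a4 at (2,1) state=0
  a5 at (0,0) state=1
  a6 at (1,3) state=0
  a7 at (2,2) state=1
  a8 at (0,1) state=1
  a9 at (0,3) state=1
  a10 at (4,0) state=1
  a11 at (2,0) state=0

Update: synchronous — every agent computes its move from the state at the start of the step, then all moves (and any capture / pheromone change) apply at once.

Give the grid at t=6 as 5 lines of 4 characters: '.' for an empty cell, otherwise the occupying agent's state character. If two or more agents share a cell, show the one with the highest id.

t=1: a0@(4,1):1 a1@(4,3):1 a2@(1,1):1 a3@(1,0):1 a4@(2,1):0 a5@(0,0):1 a6@(1,3):1 a7@(2,2):0 a8@(0,1):1 a9@(0,3):1 a10@(4,0):1 a11@(2,0):0
t=2: a0@(4,1):1 a1@(4,3):1 a2@(1,1):1 a3@(1,0):1 a4@(2,1):0 a5@(0,0):1 a6@(1,3):1 a7@(2,2):0 a8@(0,1):1 a9@(0,3):1 a10@(4,0):1 a11@(2,0):1
t=3: a0@(4,1):1 a1@(4,3):1 a2@(1,1):1 a3@(1,0):1 a4@(2,1):1 a5@(0,0):1 a6@(1,3):1 a7@(2,2):0 a8@(0,1):1 a9@(0,3):1 a10@(4,0):1 a11@(2,0):1
t=4: a0@(4,1):1 a1@(4,3):1 a2@(1,1):1 a3@(1,0):1 a4@(2,1):1 a5@(0,0):1 a6@(1,3):1 a7@(2,2):1 a8@(0,1):1 a9@(0,3):1 a10@(4,0):1 a11@(2,0):1
t=5: (unchanged — steady state)

11.1
11.1
111.
....
11.1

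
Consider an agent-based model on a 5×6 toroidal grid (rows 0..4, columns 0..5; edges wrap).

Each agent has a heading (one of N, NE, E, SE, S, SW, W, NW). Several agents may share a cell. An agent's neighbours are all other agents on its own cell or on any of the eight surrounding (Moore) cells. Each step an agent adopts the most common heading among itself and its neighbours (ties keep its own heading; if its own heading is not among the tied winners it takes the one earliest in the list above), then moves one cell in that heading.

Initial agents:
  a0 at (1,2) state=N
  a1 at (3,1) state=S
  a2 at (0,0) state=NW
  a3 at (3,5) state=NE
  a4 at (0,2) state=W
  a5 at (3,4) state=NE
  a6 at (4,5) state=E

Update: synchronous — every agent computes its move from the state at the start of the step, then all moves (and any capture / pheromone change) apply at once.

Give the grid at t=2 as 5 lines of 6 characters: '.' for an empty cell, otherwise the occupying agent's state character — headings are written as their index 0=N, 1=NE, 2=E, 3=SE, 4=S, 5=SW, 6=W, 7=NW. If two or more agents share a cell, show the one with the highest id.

t=1: a0@(0,2):N a1@(4,1):S a2@(4,5):NW a3@(2,0):NE a4@(0,1):W a5@(2,5):NE a6@(3,0):NE
t=2: a0@(4,2):N a1@(0,1):S a2@(3,4):NW a3@(1,1):NE a4@(0,0):W a5@(1,0):NE a6@(2,1):NE

64....
11....
.1....
....7.
..0...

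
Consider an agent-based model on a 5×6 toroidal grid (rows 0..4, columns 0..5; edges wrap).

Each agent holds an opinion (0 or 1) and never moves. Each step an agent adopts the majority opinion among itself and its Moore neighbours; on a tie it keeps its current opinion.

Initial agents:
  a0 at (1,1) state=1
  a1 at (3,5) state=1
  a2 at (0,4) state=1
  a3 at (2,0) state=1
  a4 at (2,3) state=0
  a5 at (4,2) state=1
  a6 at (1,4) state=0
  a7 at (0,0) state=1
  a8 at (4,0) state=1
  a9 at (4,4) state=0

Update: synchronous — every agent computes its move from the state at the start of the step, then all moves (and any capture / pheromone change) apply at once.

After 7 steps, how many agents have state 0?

t=1: a0@(1,1):1 a1@(3,5):1 a2@(0,4):0 a3@(2,0):1 a4@(2,3):0 a5@(4,2):1 a6@(1,4):0 a7@(0,0):1 a8@(4,0):1 a9@(4,4):1
t=2: (unchanged — steady state)

3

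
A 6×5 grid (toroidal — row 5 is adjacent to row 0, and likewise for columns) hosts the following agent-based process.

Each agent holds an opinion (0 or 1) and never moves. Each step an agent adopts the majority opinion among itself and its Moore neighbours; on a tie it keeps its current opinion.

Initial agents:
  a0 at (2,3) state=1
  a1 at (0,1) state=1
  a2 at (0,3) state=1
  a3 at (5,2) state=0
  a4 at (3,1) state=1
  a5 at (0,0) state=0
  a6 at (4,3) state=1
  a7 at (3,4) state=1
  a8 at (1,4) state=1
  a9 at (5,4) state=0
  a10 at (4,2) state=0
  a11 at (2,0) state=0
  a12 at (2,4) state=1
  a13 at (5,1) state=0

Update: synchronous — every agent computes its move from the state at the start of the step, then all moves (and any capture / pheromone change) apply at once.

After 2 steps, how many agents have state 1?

t=1: a0@(2,3):1 a1@(0,1):0 a2@(0,3):1 a3@(5,2):0 a4@(3,1):0 a5@(0,0):0 a6@(4,3):0 a7@(3,4):1 a8@(1,4):1 a9@(5,4):0 a10@(4,2):0 a11@(2,0):1 a12@(2,4):1 a13@(5,1):0
t=2: (unchanged — steady state)

6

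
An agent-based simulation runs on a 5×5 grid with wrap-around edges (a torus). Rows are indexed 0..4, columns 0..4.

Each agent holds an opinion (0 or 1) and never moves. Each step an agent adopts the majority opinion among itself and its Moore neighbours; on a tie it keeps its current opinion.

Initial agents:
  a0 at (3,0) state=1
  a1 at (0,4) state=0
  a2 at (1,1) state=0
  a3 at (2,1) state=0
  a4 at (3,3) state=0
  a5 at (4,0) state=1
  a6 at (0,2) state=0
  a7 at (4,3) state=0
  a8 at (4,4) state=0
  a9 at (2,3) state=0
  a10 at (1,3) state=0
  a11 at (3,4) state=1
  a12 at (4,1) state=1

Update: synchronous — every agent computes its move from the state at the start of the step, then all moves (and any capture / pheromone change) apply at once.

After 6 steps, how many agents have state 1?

3

t=1: a0@(3,0):1 a1@(0,4):0 a2@(1,1):0 a3@(2,1):0 a4@(3,3):0 a5@(4,0):1 a6@(0,2):0 a7@(4,3):0 a8@(4,4):0 a9@(2,3):0 a10@(1,3):0 a11@(3,4):0 a12@(4,1):1
t=2: (unchanged — steady state)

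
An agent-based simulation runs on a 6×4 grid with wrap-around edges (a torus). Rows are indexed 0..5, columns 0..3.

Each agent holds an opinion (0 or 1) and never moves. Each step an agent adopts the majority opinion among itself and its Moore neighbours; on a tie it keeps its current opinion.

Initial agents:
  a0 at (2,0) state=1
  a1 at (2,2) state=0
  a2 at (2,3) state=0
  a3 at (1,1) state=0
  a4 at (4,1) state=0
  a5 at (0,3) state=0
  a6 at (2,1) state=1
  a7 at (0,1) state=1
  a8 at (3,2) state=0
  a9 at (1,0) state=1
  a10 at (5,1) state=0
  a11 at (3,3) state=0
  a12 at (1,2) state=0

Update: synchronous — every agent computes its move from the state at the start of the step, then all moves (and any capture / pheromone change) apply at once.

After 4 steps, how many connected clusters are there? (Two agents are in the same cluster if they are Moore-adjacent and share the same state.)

1

t=1: a0@(2,0):1 a1@(2,2):0 a2@(2,3):0 a3@(1,1):1 a4@(4,1):0 a5@(0,3):0 a6@(2,1):0 a7@(0,1):0 a8@(3,2):0 a9@(1,0):1 a10@(5,1):0 a11@(3,3):0 a12@(1,2):0
t=2: a0@(2,0):1 a1@(2,2):0 a2@(2,3):0 a3@(1,1):0 a4@(4,1):0 a5@(0,3):0 a6@(2,1):0 a7@(0,1):0 a8@(3,2):0 a9@(1,0):0 a10@(5,1):0 a11@(3,3):0 a12@(1,2):0
t=3: a0@(2,0):0 a1@(2,2):0 a2@(2,3):0 a3@(1,1):0 a4@(4,1):0 a5@(0,3):0 a6@(2,1):0 a7@(0,1):0 a8@(3,2):0 a9@(1,0):0 a10@(5,1):0 a11@(3,3):0 a12@(1,2):0
t=4: (unchanged — steady state)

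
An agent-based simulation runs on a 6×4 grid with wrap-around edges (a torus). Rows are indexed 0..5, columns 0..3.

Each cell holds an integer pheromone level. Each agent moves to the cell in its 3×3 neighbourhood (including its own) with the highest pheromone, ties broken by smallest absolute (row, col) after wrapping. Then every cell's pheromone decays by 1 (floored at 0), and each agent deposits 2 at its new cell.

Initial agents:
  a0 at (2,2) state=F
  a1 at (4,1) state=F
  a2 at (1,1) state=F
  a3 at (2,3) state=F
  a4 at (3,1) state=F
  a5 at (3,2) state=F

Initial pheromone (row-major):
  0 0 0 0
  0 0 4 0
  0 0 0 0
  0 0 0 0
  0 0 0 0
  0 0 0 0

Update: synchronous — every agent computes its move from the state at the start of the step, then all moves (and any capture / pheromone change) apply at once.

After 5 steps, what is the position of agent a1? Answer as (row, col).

t=1: a0@(1,2) a1@(3,0) a2@(1,2) a3@(1,2) a4@(2,0) a5@(2,1) | pheromone: 0 0 0 0 / 0 0 9 0 / 2 2 0 0 / 2 0 0 0 / 0 0 0 0 / 0 0 0 0
t=2: a0@(1,2) a1@(2,0) a2@(1,2) a3@(1,2) a4@(2,0) a5@(1,2) | pheromone: 0 0 0 0 / 0 0 16 0 / 5 1 0 0 / 1 0 0 0 / 0 0 0 0 / 0 0 0 0
t=3: a0@(1,2) a1@(2,0) a2@(1,2) a3@(1,2) a4@(2,0) a5@(1,2) | pheromone: 0 0 0 0 / 0 0 23 0 / 8 0 0 0 / 0 0 0 0 / 0 0 0 0 / 0 0 0 0
t=4: a0@(1,2) a1@(2,0) a2@(1,2) a3@(1,2) a4@(2,0) a5@(1,2) | pheromone: 0 0 0 0 / 0 0 30 0 / 11 0 0 0 / 0 0 0 0 / 0 0 0 0 / 0 0 0 0
t=5: a0@(1,2) a1@(2,0) a2@(1,2) a3@(1,2) a4@(2,0) a5@(1,2) | pheromone: 0 0 0 0 / 0 0 37 0 / 14 0 0 0 / 0 0 0 0 / 0 0 0 0 / 0 0 0 0

(2, 0)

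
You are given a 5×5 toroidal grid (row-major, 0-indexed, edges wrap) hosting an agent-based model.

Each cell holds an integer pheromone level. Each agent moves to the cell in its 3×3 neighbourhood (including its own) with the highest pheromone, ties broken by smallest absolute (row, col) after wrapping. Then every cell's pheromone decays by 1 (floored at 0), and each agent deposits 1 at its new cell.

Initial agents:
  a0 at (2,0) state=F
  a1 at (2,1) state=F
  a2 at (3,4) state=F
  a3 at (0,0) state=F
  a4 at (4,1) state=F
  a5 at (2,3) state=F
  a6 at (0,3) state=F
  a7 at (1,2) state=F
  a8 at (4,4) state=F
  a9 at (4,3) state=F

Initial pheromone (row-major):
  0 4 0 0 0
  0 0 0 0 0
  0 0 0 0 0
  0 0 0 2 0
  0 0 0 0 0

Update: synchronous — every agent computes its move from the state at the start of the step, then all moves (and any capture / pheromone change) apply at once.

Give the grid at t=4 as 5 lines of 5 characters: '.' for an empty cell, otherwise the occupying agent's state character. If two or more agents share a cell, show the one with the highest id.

t=1: a0@(1,0) a1@(1,0) a2@(3,3) a3@(0,1) a4@(0,1) a5@(3,3) a6@(0,2) a7@(0,1) a8@(3,3) a9@(3,3) | pheromone: 0 6 1 0 0 / 2 0 0 0 0 / 0 0 0 0 0 / 0 0 0 5 0 / 0 0 0 0 0
t=2: a0@(0,1) a1@(0,1) a2@(3,3) a3@(0,1) a4@(0,1) a5@(3,3) a6@(0,1) a7@(0,1) a8@(3,3) a9@(3,3) | pheromone: 0 11 0 0 0 / 1 0 0 0 0 / 0 0 0 0 0 / 0 0 0 8 0 / 0 0 0 0 0
t=3: a0@(0,1) a1@(0,1) a2@(3,3) a3@(0,1) a4@(0,1) a5@(3,3) a6@(0,1) a7@(0,1) a8@(3,3) a9@(3,3) | pheromone: 0 16 0 0 0 / 0 0 0 0 0 / 0 0 0 0 0 / 0 0 0 11 0 / 0 0 0 0 0
t=4: a0@(0,1) a1@(0,1) a2@(3,3) a3@(0,1) a4@(0,1) a5@(3,3) a6@(0,1) a7@(0,1) a8@(3,3) a9@(3,3) | pheromone: 0 21 0 0 0 / 0 0 0 0 0 / 0 0 0 0 0 / 0 0 0 14 0 / 0 0 0 0 0

.F...
.....
.....
...F.
.....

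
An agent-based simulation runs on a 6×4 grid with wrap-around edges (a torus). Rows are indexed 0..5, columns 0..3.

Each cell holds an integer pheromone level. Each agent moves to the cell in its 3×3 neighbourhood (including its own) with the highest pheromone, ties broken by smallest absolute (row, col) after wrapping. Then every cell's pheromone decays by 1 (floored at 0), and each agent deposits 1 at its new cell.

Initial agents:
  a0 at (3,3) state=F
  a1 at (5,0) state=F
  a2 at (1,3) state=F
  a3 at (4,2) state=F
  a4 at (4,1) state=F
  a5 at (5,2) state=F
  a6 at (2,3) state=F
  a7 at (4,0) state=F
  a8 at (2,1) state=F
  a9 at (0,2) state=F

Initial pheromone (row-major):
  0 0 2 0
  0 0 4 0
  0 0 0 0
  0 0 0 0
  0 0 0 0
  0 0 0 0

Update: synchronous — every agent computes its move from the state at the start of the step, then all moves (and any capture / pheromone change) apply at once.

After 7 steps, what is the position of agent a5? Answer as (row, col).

(1, 2)

t=1: a0@(2,0) a1@(0,0) a2@(1,2) a3@(3,1) a4@(3,0) a5@(0,2) a6@(1,2) a7@(3,0) a8@(1,2) a9@(1,2) | pheromone: 1 0 2 0 / 0 0 7 0 / 1 0 0 0 / 2 1 0 0 / 0 0 0 0 / 0 0 0 0
t=2: a0@(3,0) a1@(0,0) a2@(1,2) a3@(3,0) a4@(3,0) a5@(1,2) a6@(1,2) a7@(3,0) a8@(1,2) a9@(1,2) | pheromone: 1 0 1 0 / 0 0 11 0 / 0 0 0 0 / 5 0 0 0 / 0 0 0 0 / 0 0 0 0
t=3: a0@(3,0) a1@(0,0) a2@(1,2) a3@(3,0) a4@(3,0) a5@(1,2) a6@(1,2) a7@(3,0) a8@(1,2) a9@(1,2) | pheromone: 1 0 0 0 / 0 0 15 0 / 0 0 0 0 / 8 0 0 0 / 0 0 0 0 / 0 0 0 0
t=4: a0@(3,0) a1@(0,0) a2@(1,2) a3@(3,0) a4@(3,0) a5@(1,2) a6@(1,2) a7@(3,0) a8@(1,2) a9@(1,2) | pheromone: 1 0 0 0 / 0 0 19 0 / 0 0 0 0 / 11 0 0 0 / 0 0 0 0 / 0 0 0 0
t=5: a0@(3,0) a1@(0,0) a2@(1,2) a3@(3,0) a4@(3,0) a5@(1,2) a6@(1,2) a7@(3,0) a8@(1,2) a9@(1,2) | pheromone: 1 0 0 0 / 0 0 23 0 / 0 0 0 0 / 14 0 0 0 / 0 0 0 0 / 0 0 0 0
t=6: a0@(3,0) a1@(0,0) a2@(1,2) a3@(3,0) a4@(3,0) a5@(1,2) a6@(1,2) a7@(3,0) a8@(1,2) a9@(1,2) | pheromone: 1 0 0 0 / 0 0 27 0 / 0 0 0 0 / 17 0 0 0 / 0 0 0 0 / 0 0 0 0
t=7: a0@(3,0) a1@(0,0) a2@(1,2) a3@(3,0) a4@(3,0) a5@(1,2) a6@(1,2) a7@(3,0) a8@(1,2) a9@(1,2) | pheromone: 1 0 0 0 / 0 0 31 0 / 0 0 0 0 / 20 0 0 0 / 0 0 0 0 / 0 0 0 0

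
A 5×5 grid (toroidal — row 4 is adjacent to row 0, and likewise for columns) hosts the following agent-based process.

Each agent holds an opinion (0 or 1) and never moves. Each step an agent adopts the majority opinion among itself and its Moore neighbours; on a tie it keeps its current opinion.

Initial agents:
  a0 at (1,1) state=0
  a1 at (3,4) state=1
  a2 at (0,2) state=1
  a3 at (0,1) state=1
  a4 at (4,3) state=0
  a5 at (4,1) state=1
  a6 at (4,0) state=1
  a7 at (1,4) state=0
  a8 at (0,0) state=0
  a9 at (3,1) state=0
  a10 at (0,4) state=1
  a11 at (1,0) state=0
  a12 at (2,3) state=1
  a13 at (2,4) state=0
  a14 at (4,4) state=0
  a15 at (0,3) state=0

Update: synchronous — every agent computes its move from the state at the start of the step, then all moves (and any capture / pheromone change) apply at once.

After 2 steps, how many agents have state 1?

t=1: a0@(1,1):0 a1@(3,4):1 a2@(0,2):1 a3@(0,1):1 a4@(4,3):0 a5@(4,1):1 a6@(4,0):1 a7@(1,4):0 a8@(0,0):0 a9@(3,1):1 a10@(0,4):0 a11@(1,0):0 a12@(2,3):1 a13@(2,4):0 a14@(4,4):0 a15@(0,3):0
t=2: (unchanged — steady state)

7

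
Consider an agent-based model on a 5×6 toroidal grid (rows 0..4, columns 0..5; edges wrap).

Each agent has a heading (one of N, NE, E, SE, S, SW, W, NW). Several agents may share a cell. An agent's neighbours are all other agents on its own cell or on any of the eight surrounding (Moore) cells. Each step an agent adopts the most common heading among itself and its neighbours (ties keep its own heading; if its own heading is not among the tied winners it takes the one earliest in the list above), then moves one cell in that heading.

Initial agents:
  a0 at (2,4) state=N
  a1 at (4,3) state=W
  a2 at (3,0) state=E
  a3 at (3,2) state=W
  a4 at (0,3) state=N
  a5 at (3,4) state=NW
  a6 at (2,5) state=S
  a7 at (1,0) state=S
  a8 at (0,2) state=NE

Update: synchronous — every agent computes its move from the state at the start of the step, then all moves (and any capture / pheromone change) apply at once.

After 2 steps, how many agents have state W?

t=1: a0@(1,4):N a1@(4,2):W a2@(3,1):E a3@(3,1):W a4@(4,3):N a5@(2,3):NW a6@(3,5):S a7@(2,0):S a8@(4,3):NE
t=2: a0@(0,4):N a1@(4,1):W a2@(3,0):W a3@(3,0):W a4@(3,3):N a5@(1,2):NW a6@(4,5):S a7@(3,0):S a8@(3,4):NE

3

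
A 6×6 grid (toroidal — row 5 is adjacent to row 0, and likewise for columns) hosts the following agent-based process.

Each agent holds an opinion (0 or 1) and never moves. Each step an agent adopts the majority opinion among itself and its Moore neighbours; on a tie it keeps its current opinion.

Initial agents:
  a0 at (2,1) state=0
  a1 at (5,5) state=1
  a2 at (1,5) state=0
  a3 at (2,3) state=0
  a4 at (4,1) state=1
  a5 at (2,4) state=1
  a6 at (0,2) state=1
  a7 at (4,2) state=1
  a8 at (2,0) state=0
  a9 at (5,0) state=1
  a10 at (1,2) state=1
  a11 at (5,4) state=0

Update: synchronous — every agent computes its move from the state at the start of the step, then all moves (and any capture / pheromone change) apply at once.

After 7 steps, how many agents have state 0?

5

t=1: a0@(2,1):0 a1@(5,5):1 a2@(1,5):0 a3@(2,3):1 a4@(4,1):1 a5@(2,4):0 a6@(0,2):1 a7@(4,2):1 a8@(2,0):0 a9@(5,0):1 a10@(1,2):1 a11@(5,4):0
t=2: (unchanged — steady state)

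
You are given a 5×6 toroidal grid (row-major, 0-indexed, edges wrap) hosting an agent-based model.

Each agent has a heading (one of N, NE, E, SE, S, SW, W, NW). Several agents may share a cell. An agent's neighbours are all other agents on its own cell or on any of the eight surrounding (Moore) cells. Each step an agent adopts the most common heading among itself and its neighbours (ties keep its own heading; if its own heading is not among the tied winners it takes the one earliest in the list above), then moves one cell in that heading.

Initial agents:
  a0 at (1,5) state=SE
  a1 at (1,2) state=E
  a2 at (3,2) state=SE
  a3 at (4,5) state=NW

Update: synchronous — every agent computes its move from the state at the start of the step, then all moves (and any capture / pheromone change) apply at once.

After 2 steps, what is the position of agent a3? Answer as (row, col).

(2, 3)

t=1: a0@(2,0):SE a1@(1,3):E a2@(4,3):SE a3@(3,4):NW
t=2: a0@(3,1):SE a1@(1,4):E a2@(0,4):SE a3@(2,3):NW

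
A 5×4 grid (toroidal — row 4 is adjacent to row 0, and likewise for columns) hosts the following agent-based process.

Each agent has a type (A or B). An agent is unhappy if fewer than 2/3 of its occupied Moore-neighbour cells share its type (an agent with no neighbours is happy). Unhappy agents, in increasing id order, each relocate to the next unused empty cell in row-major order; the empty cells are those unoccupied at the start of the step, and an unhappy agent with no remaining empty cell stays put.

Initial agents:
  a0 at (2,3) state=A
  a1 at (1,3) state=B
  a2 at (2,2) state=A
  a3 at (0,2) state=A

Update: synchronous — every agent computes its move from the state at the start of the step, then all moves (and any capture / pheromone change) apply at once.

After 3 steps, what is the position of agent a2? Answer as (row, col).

t=1: a0@(0,0):A a1@(0,1):B a2@(0,3):A a3@(1,0):A
t=2: a0@(0,0):A a1@(0,2):B a2@(0,3):A a3@(1,0):A
t=3: a0@(0,0):A a1@(0,1):B a2@(0,3):A a3@(1,0):A

(0, 3)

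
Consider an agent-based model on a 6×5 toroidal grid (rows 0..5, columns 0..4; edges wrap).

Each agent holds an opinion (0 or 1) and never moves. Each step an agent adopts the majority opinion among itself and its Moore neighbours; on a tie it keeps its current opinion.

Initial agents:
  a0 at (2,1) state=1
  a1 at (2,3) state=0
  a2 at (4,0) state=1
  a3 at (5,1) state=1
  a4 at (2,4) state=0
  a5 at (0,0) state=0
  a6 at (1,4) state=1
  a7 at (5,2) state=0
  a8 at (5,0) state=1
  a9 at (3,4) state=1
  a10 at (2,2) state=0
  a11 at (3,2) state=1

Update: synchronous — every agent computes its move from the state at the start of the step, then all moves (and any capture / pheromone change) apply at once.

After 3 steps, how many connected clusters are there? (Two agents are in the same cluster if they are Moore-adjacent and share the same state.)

t=1: a0@(2,1):1 a1@(2,3):0 a2@(4,0):1 a3@(5,1):1 a4@(2,4):0 a5@(0,0):1 a6@(1,4):0 a7@(5,2):0 a8@(5,0):1 a9@(3,4):1 a10@(2,2):0 a11@(3,2):1
t=2: (unchanged — steady state)

4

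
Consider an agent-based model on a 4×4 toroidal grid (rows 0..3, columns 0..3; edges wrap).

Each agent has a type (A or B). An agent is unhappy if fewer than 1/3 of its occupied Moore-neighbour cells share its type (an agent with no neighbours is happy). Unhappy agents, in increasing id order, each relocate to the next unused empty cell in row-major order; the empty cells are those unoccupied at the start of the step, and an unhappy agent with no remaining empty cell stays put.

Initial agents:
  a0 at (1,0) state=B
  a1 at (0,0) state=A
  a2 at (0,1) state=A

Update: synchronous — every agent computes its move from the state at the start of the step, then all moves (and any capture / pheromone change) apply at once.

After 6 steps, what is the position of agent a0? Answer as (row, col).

t=1: a0@(0,2):B a1@(0,0):A a2@(0,1):A
t=2: a0@(0,3):B a1@(0,0):A a2@(0,1):A
t=3: a0@(0,2):B a1@(0,0):A a2@(0,1):A
t=4: a0@(0,3):B a1@(0,0):A a2@(0,1):A
t=5: a0@(0,2):B a1@(0,0):A a2@(0,1):A
t=6: a0@(0,3):B a1@(0,0):A a2@(0,1):A

(0, 3)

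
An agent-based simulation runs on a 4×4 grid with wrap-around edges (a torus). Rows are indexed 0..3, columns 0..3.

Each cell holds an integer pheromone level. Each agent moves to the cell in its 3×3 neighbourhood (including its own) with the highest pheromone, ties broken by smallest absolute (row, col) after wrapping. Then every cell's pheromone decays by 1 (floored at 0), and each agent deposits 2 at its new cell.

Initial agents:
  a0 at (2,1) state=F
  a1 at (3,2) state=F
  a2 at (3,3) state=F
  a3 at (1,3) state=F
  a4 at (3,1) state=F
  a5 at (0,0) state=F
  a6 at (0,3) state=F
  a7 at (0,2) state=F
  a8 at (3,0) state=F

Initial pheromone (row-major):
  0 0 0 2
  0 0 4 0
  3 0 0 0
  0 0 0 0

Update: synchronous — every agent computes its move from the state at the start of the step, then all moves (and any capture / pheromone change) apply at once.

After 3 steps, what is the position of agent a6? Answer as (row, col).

t=1: a0@(1,2) a1@(0,3) a2@(2,0) a3@(1,2) a4@(2,0) a5@(0,3) a6@(1,2) a7@(1,2) a8@(2,0) | pheromone: 0 0 0 5 / 0 0 11 0 / 8 0 0 0 / 0 0 0 0
t=2: a0@(1,2) a1@(1,2) a2@(2,0) a3@(1,2) a4@(2,0) a5@(1,2) a6@(1,2) a7@(1,2) a8@(2,0) | pheromone: 0 0 0 4 / 0 0 22 0 / 13 0 0 0 / 0 0 0 0
t=3: a0@(1,2) a1@(1,2) a2@(2,0) a3@(1,2) a4@(2,0) a5@(1,2) a6@(1,2) a7@(1,2) a8@(2,0) | pheromone: 0 0 0 3 / 0 0 33 0 / 18 0 0 0 / 0 0 0 0

(1, 2)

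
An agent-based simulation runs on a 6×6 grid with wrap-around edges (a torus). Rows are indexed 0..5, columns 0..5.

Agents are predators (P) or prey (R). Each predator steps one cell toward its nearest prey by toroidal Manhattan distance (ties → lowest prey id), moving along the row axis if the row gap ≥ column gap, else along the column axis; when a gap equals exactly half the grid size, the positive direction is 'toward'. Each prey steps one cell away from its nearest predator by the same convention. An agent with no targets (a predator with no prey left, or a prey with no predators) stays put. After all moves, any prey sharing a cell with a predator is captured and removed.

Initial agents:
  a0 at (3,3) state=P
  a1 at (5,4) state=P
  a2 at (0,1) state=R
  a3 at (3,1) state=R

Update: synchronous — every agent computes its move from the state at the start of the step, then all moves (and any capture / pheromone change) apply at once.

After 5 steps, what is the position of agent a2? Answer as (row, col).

(0, 0)

t=1: a0@(3,2):P a1@(5,5):P a2@(0,0):R a3@(3,0):R
t=2: a0@(3,1):P a1@(0,5):P a2@(1,0):R a3@(3,5):R
t=3: a0@(3,0):P a1@(1,5):P a2@(2,0):R a3@(3,4):R
t=4: a0@(2,0):P a1@(2,5):P a2@(1,0):R a3@(3,3):R
t=5: a0@(1,0):P a1@(1,5):P a2@(0,0):R a3@(3,2):R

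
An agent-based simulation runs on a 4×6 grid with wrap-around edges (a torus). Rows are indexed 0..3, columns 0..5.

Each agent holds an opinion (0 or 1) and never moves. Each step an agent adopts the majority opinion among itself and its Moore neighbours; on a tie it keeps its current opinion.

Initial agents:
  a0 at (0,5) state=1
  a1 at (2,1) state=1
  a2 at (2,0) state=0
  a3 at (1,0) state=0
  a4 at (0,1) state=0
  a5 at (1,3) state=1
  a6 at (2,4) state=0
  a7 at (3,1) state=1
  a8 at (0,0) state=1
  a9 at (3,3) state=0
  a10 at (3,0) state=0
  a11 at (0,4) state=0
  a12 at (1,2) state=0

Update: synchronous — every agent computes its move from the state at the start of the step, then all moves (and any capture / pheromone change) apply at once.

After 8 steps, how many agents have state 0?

t=1: a0@(0,5):0 a1@(2,1):0 a2@(2,0):0 a3@(1,0):0 a4@(0,1):0 a5@(1,3):0 a6@(2,4):0 a7@(3,1):1 a8@(0,0):1 a9@(3,3):0 a10@(3,0):1 a11@(0,4):0 a12@(1,2):0
t=2: a0@(0,5):0 a1@(2,1):0 a2@(2,0):0 a3@(1,0):0 a4@(0,1):0 a5@(1,3):0 a6@(2,4):0 a7@(3,1):1 a8@(0,0):1 a9@(3,3):0 a10@(3,0):0 a11@(0,4):0 a12@(1,2):0
t=3: a0@(0,5):0 a1@(2,1):0 a2@(2,0):0 a3@(1,0):0 a4@(0,1):0 a5@(1,3):0 a6@(2,4):0 a7@(3,1):0 a8@(0,0):0 a9@(3,3):0 a10@(3,0):0 a11@(0,4):0 a12@(1,2):0
t=4: (unchanged — steady state)

13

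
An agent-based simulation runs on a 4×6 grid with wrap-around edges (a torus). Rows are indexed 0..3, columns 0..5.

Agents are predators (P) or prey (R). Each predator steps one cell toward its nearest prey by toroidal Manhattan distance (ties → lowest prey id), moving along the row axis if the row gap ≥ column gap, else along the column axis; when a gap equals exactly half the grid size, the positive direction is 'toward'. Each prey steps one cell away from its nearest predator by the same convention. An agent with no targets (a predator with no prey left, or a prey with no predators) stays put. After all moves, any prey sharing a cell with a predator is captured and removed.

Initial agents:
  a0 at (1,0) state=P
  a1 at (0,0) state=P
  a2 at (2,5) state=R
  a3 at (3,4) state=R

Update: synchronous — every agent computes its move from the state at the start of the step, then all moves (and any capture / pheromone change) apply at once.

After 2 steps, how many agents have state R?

t=1: a0@(2,0):P a1@(1,0):P a2@(3,5):R a3@(3,3):R
t=2: a0@(3,0):P a1@(2,0):P a2@(0,5):R a3@(3,2):R

2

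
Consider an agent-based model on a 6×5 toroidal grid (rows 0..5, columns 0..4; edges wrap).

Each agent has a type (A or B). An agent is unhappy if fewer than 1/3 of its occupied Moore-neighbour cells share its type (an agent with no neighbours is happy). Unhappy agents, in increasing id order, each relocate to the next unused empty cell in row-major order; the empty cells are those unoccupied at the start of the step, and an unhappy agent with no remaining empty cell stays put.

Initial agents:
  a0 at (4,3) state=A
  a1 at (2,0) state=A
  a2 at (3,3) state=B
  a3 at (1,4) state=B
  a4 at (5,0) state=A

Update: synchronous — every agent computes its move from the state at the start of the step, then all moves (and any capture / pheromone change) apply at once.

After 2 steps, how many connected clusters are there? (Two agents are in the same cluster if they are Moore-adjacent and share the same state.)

t=1: a0@(0,0):A a1@(0,1):A a2@(0,2):B a3@(0,3):B a4@(5,0):A
t=2: (unchanged — steady state)

2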